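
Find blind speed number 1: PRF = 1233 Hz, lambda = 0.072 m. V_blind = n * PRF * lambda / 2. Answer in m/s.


V_blind = 1 * 1233 * 0.072 / 2 = 44.4 m/s

44.4 m/s


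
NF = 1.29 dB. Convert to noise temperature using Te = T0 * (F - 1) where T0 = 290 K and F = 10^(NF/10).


NF_lin = 10^(1.29/10) = 1.34586
Te = 290 * (1.34586 - 1) = 100.3 K

100.3 K


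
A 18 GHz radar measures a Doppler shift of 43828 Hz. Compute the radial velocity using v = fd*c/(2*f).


v = 43828 * 3e8 / (2 * 18000000000.0) = 365.2 m/s

365.2 m/s


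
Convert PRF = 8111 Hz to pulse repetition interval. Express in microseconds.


PRI = 1/8111 = 0.0001232894 s = 123.3 us

123.3 us


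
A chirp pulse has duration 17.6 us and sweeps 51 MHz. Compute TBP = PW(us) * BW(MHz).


TBP = 17.6 * 51 = 897.6

897.6


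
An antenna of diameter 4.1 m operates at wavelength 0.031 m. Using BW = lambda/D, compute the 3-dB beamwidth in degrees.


BW_rad = 0.031 / 4.1 = 0.007561
BW_deg = 0.43 degrees

0.43 degrees


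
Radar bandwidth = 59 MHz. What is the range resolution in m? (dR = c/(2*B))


dR = 3e8 / (2 * 59000000.0) = 2.54 m

2.54 m


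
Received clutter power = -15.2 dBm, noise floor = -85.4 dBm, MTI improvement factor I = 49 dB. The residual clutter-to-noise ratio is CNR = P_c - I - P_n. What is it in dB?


CNR = -15.2 - 49 - (-85.4) = 21.2 dB

21.2 dB


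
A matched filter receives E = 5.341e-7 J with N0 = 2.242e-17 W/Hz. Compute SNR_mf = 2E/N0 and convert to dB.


SNR_lin = 2 * 5.341e-7 / 2.242e-17 = 4.764e10
SNR_dB = 10*log10(4.764e10) = 106.8 dB

106.8 dB


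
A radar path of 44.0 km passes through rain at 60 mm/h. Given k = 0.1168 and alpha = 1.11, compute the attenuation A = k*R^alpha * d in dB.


gamma = 0.1168 * 60^1.11 = 10.994886 dB/km
A = 10.994886 * 44.0 = 483.77 dB

483.77 dB


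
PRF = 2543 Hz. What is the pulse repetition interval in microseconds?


PRI = 1/2543 = 0.0003932363 s = 393.2 us

393.2 us


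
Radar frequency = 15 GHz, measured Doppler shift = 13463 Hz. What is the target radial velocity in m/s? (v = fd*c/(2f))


v = 13463 * 3e8 / (2 * 15000000000.0) = 134.6 m/s

134.6 m/s


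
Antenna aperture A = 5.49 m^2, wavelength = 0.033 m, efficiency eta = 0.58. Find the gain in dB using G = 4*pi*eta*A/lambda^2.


G_linear = 4*pi*0.58*5.49/0.033^2 = 36743.65
G_dB = 10*log10(36743.65) = 45.7 dB

45.7 dB


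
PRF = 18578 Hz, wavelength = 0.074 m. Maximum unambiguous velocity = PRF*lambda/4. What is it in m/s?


V_ua = 18578 * 0.074 / 4 = 343.7 m/s

343.7 m/s


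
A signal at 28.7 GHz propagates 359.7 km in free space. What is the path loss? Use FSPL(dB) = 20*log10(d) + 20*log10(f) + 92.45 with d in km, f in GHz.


20*log10(359.7) = 51.12
20*log10(28.7) = 29.16
FSPL = 172.7 dB

172.7 dB


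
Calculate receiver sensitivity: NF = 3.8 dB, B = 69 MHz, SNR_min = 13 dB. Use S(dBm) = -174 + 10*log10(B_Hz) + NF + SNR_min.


10*log10(69000000.0) = 78.39
S = -174 + 78.39 + 3.8 + 13 = -78.8 dBm

-78.8 dBm


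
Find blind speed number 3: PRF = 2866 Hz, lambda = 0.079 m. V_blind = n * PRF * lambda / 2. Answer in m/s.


V_blind = 3 * 2866 * 0.079 / 2 = 339.6 m/s

339.6 m/s


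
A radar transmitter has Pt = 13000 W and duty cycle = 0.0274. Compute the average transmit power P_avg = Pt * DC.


P_avg = 13000 * 0.0274 = 356.2 W

356.2 W


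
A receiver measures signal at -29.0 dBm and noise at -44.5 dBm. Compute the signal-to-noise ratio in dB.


SNR = -29.0 - (-44.5) = 15.5 dB

15.5 dB


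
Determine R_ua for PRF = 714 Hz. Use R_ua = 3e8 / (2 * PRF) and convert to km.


R_ua = 3e8 / (2 * 714) = 210084.0 m = 210.1 km

210.1 km


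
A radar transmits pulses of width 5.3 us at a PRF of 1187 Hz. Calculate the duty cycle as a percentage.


DC = 5.3e-6 * 1187 * 100 = 0.63%

0.63%


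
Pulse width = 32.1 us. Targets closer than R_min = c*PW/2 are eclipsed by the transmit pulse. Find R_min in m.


R_min = 3e8 * 32.1e-6 / 2 = 4815.0 m

4815.0 m


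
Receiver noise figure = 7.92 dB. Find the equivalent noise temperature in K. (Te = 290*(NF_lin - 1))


NF_lin = 10^(7.92/10) = 6.194411
Te = 290 * (6.194411 - 1) = 1506.4 K

1506.4 K


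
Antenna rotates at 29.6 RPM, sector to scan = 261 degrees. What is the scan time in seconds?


t = 261 / (29.6 * 360) * 60 = 1.47 s

1.47 s


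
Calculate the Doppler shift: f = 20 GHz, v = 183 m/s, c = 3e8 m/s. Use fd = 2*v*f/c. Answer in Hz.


fd = 2 * 183 * 20000000000.0 / 3e8 = 24400.0 Hz

24400.0 Hz


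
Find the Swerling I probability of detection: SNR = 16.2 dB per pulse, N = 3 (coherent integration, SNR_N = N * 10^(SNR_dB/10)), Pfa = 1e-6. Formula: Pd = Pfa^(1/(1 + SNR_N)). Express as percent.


SNR_lin = 10^(16.2/10) = 41.68694
SNR_N = 3 * 41.68694 = 125.06082
1/(1 + SNR_N) = 1/126.06082 = 0.0079327
Pd = (1e-6)^0.0079327 = 0.8962
Pd = 89.6%

89.6%


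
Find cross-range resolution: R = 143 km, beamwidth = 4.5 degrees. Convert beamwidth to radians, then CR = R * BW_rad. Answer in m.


BW_rad = 0.078539816
CR = 143000 * 0.078539816 = 11231.2 m

11231.2 m


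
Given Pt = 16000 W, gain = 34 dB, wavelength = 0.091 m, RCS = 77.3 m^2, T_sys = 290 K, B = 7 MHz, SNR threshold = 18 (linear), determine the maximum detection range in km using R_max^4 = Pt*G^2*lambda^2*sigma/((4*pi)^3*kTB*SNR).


G_lin = 10^(34/10) = 2511.886432
R^4 = 16000 * 2511.886432^2 * 0.091^2 * 77.3 / ((4*pi)^3 * 1.38e-23 * 290 * 7000000.0 * 18)
R^4 = 6.4581e19 m^4
R_max = (6.4581e19)^(1/4) = 89645.0 m = 89.6 km

89.6 km


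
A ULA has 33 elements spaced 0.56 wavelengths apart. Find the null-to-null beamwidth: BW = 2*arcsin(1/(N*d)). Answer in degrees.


1/(N*d) = 1/(33*0.56) = 0.054113
BW = 2*arcsin(0.054113) = 6.2 degrees

6.2 degrees


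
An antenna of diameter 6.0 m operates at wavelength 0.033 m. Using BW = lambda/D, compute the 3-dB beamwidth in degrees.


BW_rad = 0.033 / 6.0 = 0.0055
BW_deg = 0.32 degrees

0.32 degrees


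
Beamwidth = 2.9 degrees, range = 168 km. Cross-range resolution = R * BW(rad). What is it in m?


BW_rad = 0.050614548
CR = 168000 * 0.050614548 = 8503.2 m

8503.2 m


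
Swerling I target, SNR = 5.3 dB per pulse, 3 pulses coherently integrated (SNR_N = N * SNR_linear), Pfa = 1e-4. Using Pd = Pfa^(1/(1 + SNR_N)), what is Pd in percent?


SNR_lin = 10^(5.3/10) = 3.38844
SNR_N = 3 * 3.38844 = 10.16532
1/(1 + SNR_N) = 1/11.16532 = 0.089563
Pd = (1e-4)^0.089563 = 0.43828
Pd = 43.8%

43.8%


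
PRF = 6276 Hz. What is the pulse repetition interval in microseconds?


PRI = 1/6276 = 0.0001593372 s = 159.3 us

159.3 us


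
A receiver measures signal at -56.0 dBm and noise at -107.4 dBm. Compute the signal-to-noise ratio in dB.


SNR = -56.0 - (-107.4) = 51.4 dB

51.4 dB


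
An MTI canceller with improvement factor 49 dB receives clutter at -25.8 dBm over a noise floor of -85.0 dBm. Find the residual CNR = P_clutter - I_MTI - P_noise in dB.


CNR = -25.8 - 49 - (-85.0) = 10.2 dB

10.2 dB


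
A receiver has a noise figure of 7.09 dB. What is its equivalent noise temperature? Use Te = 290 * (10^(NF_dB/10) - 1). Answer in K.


NF_lin = 10^(7.09/10) = 5.116818
Te = 290 * (5.116818 - 1) = 1193.9 K

1193.9 K


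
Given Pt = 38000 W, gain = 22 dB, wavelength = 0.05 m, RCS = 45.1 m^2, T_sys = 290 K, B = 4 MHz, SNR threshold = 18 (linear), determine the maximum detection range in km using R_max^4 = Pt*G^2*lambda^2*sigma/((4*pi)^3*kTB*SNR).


G_lin = 10^(22/10) = 158.489319
R^4 = 38000 * 158.489319^2 * 0.05^2 * 45.1 / ((4*pi)^3 * 1.38e-23 * 290 * 4000000.0 * 18)
R^4 = 1.88218e17 m^4
R_max = (1.88218e17)^(1/4) = 20828.8 m = 20.8 km

20.8 km


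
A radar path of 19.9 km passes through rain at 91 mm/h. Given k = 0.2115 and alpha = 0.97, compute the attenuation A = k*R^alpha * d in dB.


gamma = 0.2115 * 91^0.97 = 16.810496 dB/km
A = 16.810496 * 19.9 = 334.53 dB

334.53 dB


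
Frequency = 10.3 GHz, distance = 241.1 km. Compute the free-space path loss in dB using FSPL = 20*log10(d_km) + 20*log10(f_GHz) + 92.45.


20*log10(241.1) = 47.64
20*log10(10.3) = 20.26
FSPL = 160.4 dB

160.4 dB


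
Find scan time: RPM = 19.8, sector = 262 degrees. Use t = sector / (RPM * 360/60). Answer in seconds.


t = 262 / (19.8 * 360) * 60 = 2.21 s

2.21 s


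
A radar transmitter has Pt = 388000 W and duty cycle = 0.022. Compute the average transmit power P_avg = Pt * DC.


P_avg = 388000 * 0.022 = 8536.0 W

8536.0 W


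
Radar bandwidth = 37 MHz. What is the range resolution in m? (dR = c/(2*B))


dR = 3e8 / (2 * 37000000.0) = 4.05 m

4.05 m


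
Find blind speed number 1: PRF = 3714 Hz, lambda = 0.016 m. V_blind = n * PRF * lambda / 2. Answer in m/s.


V_blind = 1 * 3714 * 0.016 / 2 = 29.7 m/s

29.7 m/s


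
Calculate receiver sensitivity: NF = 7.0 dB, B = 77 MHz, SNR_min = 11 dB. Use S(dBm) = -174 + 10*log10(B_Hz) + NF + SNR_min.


10*log10(77000000.0) = 78.86
S = -174 + 78.86 + 7.0 + 11 = -77.1 dBm

-77.1 dBm


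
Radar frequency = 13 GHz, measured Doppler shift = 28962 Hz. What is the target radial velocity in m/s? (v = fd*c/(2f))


v = 28962 * 3e8 / (2 * 13000000000.0) = 334.2 m/s

334.2 m/s


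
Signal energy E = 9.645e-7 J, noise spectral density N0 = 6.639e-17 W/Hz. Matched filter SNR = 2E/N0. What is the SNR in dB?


SNR_lin = 2 * 9.645e-7 / 6.639e-17 = 2.906e10
SNR_dB = 10*log10(2.906e10) = 104.6 dB

104.6 dB


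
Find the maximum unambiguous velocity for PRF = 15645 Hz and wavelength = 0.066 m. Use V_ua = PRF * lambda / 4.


V_ua = 15645 * 0.066 / 4 = 258.1 m/s

258.1 m/s


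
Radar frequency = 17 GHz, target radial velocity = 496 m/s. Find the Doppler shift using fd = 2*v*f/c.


fd = 2 * 496 * 17000000000.0 / 3e8 = 56213.3 Hz

56213.3 Hz


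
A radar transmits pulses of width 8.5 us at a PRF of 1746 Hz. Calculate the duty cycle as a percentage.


DC = 8.5e-6 * 1746 * 100 = 1.48%

1.48%


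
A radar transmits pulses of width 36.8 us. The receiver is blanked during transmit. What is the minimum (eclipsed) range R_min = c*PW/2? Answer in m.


R_min = 3e8 * 36.8e-6 / 2 = 5520.0 m

5520.0 m


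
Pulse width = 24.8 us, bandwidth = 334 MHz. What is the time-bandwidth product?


TBP = 24.8 * 334 = 8283.2

8283.2


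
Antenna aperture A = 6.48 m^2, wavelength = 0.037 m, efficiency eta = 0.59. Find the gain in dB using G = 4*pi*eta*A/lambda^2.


G_linear = 4*pi*0.59*6.48/0.037^2 = 35094.05
G_dB = 10*log10(35094.05) = 45.5 dB

45.5 dB


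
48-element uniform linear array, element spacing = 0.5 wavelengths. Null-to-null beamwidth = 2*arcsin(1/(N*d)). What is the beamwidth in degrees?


1/(N*d) = 1/(48*0.5) = 0.041667
BW = 2*arcsin(0.041667) = 4.8 degrees

4.8 degrees


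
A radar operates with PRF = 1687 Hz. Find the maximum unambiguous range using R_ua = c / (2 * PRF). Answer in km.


R_ua = 3e8 / (2 * 1687) = 88915.2 m = 88.9 km

88.9 km


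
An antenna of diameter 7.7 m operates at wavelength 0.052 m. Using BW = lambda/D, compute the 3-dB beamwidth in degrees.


BW_rad = 0.052 / 7.7 = 0.006753
BW_deg = 0.39 degrees

0.39 degrees


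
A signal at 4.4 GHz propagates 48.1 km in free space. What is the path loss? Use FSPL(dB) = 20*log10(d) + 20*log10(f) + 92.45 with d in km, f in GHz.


20*log10(48.1) = 33.64
20*log10(4.4) = 12.87
FSPL = 139.0 dB

139.0 dB


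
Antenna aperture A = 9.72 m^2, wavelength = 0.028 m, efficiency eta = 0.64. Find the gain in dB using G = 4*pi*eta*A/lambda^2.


G_linear = 4*pi*0.64*9.72/0.028^2 = 99710.3
G_dB = 10*log10(99710.3) = 50.0 dB

50.0 dB


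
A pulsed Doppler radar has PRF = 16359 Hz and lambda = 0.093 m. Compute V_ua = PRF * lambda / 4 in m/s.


V_ua = 16359 * 0.093 / 4 = 380.3 m/s

380.3 m/s


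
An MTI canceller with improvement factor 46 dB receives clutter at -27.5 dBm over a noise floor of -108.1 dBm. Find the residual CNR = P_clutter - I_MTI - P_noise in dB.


CNR = -27.5 - 46 - (-108.1) = 34.6 dB

34.6 dB


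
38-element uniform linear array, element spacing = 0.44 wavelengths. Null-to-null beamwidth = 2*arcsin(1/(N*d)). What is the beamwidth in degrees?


1/(N*d) = 1/(38*0.44) = 0.059809
BW = 2*arcsin(0.059809) = 6.9 degrees

6.9 degrees


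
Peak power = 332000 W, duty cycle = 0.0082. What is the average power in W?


P_avg = 332000 * 0.0082 = 2722.4 W

2722.4 W


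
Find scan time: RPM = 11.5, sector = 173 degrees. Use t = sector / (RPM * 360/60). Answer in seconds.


t = 173 / (11.5 * 360) * 60 = 2.51 s

2.51 s


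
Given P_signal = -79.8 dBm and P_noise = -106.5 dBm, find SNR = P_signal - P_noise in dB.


SNR = -79.8 - (-106.5) = 26.7 dB

26.7 dB


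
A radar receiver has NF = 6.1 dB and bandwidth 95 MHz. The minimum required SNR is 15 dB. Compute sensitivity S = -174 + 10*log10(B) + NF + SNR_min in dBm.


10*log10(95000000.0) = 79.78
S = -174 + 79.78 + 6.1 + 15 = -73.1 dBm

-73.1 dBm


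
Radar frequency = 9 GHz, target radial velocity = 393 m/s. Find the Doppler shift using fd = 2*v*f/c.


fd = 2 * 393 * 9000000000.0 / 3e8 = 23580.0 Hz

23580.0 Hz


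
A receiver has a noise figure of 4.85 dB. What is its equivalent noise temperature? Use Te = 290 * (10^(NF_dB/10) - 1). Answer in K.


NF_lin = 10^(4.85/10) = 3.054921
Te = 290 * (3.054921 - 1) = 595.9 K

595.9 K


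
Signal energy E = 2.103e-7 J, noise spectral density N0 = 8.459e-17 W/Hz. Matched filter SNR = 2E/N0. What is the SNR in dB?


SNR_lin = 2 * 2.103e-7 / 8.459e-17 = 4.972e9
SNR_dB = 10*log10(4.972e9) = 97.0 dB

97.0 dB


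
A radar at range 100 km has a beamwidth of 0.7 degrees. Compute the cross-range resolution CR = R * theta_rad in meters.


BW_rad = 0.012217305
CR = 100000 * 0.012217305 = 1221.7 m

1221.7 m


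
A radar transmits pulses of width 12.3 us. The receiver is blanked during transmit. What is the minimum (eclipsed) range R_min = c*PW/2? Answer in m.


R_min = 3e8 * 12.3e-6 / 2 = 1845.0 m

1845.0 m


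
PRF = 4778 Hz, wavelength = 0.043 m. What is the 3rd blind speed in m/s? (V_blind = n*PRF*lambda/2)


V_blind = 3 * 4778 * 0.043 / 2 = 308.2 m/s

308.2 m/s


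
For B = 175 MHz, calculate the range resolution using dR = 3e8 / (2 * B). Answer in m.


dR = 3e8 / (2 * 175000000.0) = 0.86 m

0.86 m


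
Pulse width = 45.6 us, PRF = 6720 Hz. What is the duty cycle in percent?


DC = 45.6e-6 * 6720 * 100 = 30.64%

30.64%


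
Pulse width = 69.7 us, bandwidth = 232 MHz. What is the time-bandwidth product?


TBP = 69.7 * 232 = 16170.4

16170.4


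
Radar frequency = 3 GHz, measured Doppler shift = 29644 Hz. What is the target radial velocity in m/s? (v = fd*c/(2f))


v = 29644 * 3e8 / (2 * 3000000000.0) = 1482.2 m/s

1482.2 m/s


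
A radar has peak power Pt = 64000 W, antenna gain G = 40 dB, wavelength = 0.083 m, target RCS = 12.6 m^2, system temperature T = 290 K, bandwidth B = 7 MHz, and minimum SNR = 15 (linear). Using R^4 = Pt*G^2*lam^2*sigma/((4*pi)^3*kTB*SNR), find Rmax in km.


G_lin = 10^(40/10) = 10000.0
R^4 = 64000 * 10000.0^2 * 0.083^2 * 12.6 / ((4*pi)^3 * 1.38e-23 * 290 * 7000000.0 * 15)
R^4 = 6.66209e20 m^4
R_max = (6.66209e20)^(1/4) = 160658.1 m = 160.7 km

160.7 km


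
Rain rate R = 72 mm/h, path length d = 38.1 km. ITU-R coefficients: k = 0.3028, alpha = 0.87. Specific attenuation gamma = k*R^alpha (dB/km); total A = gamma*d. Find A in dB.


gamma = 0.3028 * 72^0.87 = 12.503602 dB/km
A = 12.503602 * 38.1 = 476.39 dB

476.39 dB


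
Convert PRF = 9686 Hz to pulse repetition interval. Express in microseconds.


PRI = 1/9686 = 0.0001032418 s = 103.2 us

103.2 us


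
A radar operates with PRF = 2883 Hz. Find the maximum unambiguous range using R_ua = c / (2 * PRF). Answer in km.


R_ua = 3e8 / (2 * 2883) = 52029.1 m = 52.0 km

52.0 km


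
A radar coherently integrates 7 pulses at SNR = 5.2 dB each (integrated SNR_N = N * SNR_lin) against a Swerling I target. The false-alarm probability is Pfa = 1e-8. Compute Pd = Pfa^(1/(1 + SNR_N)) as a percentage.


SNR_lin = 10^(5.2/10) = 3.31131
SNR_N = 7 * 3.31131 = 23.17917
1/(1 + SNR_N) = 1/24.17917 = 0.0413579
Pd = (1e-8)^0.0413579 = 0.46681
Pd = 46.7%

46.7%


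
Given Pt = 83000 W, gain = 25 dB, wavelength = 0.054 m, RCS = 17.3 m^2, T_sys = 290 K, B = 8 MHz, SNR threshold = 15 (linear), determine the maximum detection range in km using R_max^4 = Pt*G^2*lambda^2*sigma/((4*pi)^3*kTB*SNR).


G_lin = 10^(25/10) = 316.227766
R^4 = 83000 * 316.227766^2 * 0.054^2 * 17.3 / ((4*pi)^3 * 1.38e-23 * 290 * 8000000.0 * 15)
R^4 = 4.39363e17 m^4
R_max = (4.39363e17)^(1/4) = 25745.8 m = 25.7 km

25.7 km


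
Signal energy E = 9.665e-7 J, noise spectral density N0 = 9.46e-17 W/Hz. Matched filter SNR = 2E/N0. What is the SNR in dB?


SNR_lin = 2 * 9.665e-7 / 9.46e-17 = 2.043e10
SNR_dB = 10*log10(2.043e10) = 103.1 dB

103.1 dB


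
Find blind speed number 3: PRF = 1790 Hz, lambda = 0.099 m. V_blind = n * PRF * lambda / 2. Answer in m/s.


V_blind = 3 * 1790 * 0.099 / 2 = 265.8 m/s

265.8 m/s


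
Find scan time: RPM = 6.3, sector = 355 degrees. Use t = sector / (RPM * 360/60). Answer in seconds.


t = 355 / (6.3 * 360) * 60 = 9.39 s

9.39 s


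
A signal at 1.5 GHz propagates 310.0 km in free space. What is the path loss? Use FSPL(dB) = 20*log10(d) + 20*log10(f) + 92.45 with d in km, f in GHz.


20*log10(310.0) = 49.83
20*log10(1.5) = 3.52
FSPL = 145.8 dB

145.8 dB


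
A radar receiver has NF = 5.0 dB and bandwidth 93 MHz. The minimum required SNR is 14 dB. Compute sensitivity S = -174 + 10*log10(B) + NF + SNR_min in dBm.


10*log10(93000000.0) = 79.68
S = -174 + 79.68 + 5.0 + 14 = -75.3 dBm

-75.3 dBm


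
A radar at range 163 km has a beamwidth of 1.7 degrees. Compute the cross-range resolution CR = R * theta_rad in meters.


BW_rad = 0.029670597
CR = 163000 * 0.029670597 = 4836.3 m

4836.3 m


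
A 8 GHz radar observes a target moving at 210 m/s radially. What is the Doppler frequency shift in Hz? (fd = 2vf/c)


fd = 2 * 210 * 8000000000.0 / 3e8 = 11200.0 Hz

11200.0 Hz


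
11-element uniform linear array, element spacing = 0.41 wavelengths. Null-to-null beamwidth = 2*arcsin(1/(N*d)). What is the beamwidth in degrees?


1/(N*d) = 1/(11*0.41) = 0.221729
BW = 2*arcsin(0.221729) = 25.6 degrees

25.6 degrees


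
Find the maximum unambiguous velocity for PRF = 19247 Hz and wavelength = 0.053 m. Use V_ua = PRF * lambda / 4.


V_ua = 19247 * 0.053 / 4 = 255.0 m/s

255.0 m/s


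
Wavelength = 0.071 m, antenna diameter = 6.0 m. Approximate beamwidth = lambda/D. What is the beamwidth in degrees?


BW_rad = 0.071 / 6.0 = 0.011833
BW_deg = 0.68 degrees

0.68 degrees


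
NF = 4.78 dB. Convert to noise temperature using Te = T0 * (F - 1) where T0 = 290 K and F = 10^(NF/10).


NF_lin = 10^(4.78/10) = 3.006076
Te = 290 * (3.006076 - 1) = 581.8 K

581.8 K


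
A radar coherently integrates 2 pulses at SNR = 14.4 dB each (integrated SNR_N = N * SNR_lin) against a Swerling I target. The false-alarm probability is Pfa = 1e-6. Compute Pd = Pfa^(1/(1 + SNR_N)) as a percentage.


SNR_lin = 10^(14.4/10) = 27.54229
SNR_N = 2 * 27.54229 = 55.08458
1/(1 + SNR_N) = 1/56.08458 = 0.0178302
Pd = (1e-6)^0.0178302 = 0.78166
Pd = 78.2%

78.2%


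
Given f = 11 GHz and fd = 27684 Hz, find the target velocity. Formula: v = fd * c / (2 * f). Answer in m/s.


v = 27684 * 3e8 / (2 * 11000000000.0) = 377.5 m/s

377.5 m/s


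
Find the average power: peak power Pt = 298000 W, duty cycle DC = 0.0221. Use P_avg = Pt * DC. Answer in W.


P_avg = 298000 * 0.0221 = 6585.8 W

6585.8 W


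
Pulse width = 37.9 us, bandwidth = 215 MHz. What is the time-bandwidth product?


TBP = 37.9 * 215 = 8148.5

8148.5


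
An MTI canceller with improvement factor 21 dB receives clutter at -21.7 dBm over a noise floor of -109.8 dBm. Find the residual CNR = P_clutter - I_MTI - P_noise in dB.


CNR = -21.7 - 21 - (-109.8) = 67.1 dB

67.1 dB


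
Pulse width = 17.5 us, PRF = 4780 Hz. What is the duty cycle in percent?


DC = 17.5e-6 * 4780 * 100 = 8.37%

8.37%


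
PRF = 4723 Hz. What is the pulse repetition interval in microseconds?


PRI = 1/4723 = 0.0002117298 s = 211.7 us

211.7 us


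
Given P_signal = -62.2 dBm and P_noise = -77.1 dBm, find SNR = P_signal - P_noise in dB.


SNR = -62.2 - (-77.1) = 14.9 dB

14.9 dB


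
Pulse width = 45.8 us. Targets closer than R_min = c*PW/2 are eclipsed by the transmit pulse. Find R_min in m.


R_min = 3e8 * 45.8e-6 / 2 = 6870.0 m

6870.0 m


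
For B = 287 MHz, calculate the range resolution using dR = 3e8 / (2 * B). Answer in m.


dR = 3e8 / (2 * 287000000.0) = 0.52 m

0.52 m


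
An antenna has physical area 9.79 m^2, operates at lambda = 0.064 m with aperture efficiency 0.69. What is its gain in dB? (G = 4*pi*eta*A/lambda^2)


G_linear = 4*pi*0.69*9.79/0.064^2 = 20724.39
G_dB = 10*log10(20724.39) = 43.2 dB

43.2 dB


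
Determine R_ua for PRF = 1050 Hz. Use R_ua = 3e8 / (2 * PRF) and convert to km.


R_ua = 3e8 / (2 * 1050) = 142857.1 m = 142.9 km

142.9 km


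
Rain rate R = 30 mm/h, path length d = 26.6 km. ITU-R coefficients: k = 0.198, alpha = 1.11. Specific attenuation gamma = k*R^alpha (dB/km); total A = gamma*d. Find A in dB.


gamma = 0.198 * 30^1.11 = 8.635148 dB/km
A = 8.635148 * 26.6 = 229.69 dB

229.69 dB


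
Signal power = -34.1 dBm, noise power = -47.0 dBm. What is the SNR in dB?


SNR = -34.1 - (-47.0) = 12.9 dB

12.9 dB


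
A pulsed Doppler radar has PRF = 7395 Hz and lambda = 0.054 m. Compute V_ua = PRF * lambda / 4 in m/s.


V_ua = 7395 * 0.054 / 4 = 99.8 m/s

99.8 m/s


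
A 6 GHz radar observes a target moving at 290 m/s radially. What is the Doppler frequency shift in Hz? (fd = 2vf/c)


fd = 2 * 290 * 6000000000.0 / 3e8 = 11600.0 Hz

11600.0 Hz


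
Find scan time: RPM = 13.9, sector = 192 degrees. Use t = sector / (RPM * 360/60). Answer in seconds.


t = 192 / (13.9 * 360) * 60 = 2.3 s

2.3 s


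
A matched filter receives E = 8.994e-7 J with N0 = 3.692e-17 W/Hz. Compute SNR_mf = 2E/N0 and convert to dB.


SNR_lin = 2 * 8.994e-7 / 3.692e-17 = 4.872e10
SNR_dB = 10*log10(4.872e10) = 106.9 dB

106.9 dB


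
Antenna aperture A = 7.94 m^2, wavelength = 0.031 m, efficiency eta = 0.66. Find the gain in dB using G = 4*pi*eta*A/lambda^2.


G_linear = 4*pi*0.66*7.94/0.031^2 = 68525.3
G_dB = 10*log10(68525.3) = 48.4 dB

48.4 dB


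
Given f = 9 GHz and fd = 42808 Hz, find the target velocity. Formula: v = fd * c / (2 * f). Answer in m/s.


v = 42808 * 3e8 / (2 * 9000000000.0) = 713.5 m/s

713.5 m/s


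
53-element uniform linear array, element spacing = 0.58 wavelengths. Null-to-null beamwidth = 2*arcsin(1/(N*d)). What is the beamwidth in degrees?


1/(N*d) = 1/(53*0.58) = 0.032531
BW = 2*arcsin(0.032531) = 3.7 degrees

3.7 degrees


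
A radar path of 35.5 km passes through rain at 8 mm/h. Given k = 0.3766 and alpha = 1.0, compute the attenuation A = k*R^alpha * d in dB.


gamma = 0.3766 * 8^1.0 = 3.0128 dB/km
A = 3.0128 * 35.5 = 106.95 dB

106.95 dB


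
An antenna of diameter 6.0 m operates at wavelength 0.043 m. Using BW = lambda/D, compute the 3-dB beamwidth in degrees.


BW_rad = 0.043 / 6.0 = 0.007167
BW_deg = 0.41 degrees

0.41 degrees


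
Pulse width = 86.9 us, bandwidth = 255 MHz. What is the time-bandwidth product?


TBP = 86.9 * 255 = 22159.5

22159.5


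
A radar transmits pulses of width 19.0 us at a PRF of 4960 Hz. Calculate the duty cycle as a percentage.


DC = 19.0e-6 * 4960 * 100 = 9.42%

9.42%


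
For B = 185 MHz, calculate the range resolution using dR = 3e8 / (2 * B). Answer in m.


dR = 3e8 / (2 * 185000000.0) = 0.81 m

0.81 m


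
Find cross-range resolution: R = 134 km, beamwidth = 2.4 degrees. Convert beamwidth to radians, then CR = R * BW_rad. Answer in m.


BW_rad = 0.041887902
CR = 134000 * 0.041887902 = 5613.0 m

5613.0 m


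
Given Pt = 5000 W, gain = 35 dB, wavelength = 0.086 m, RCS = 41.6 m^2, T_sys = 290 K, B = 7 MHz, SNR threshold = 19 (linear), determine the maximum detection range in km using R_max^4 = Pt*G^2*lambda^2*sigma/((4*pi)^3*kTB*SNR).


G_lin = 10^(35/10) = 3162.27766
R^4 = 5000 * 3162.27766^2 * 0.086^2 * 41.6 / ((4*pi)^3 * 1.38e-23 * 290 * 7000000.0 * 19)
R^4 = 1.45647e19 m^4
R_max = (1.45647e19)^(1/4) = 61776.8 m = 61.8 km

61.8 km


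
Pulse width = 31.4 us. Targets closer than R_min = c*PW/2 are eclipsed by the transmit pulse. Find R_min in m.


R_min = 3e8 * 31.4e-6 / 2 = 4710.0 m

4710.0 m


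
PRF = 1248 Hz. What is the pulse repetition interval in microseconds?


PRI = 1/1248 = 0.0008012821 s = 801.3 us

801.3 us


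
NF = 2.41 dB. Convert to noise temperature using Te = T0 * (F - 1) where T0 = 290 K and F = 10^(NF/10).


NF_lin = 10^(2.41/10) = 1.741807
Te = 290 * (1.741807 - 1) = 215.1 K

215.1 K


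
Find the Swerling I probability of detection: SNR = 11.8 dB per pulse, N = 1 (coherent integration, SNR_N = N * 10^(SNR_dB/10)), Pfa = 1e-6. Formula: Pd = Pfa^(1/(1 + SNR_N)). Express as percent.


SNR_lin = 10^(11.8/10) = 15.13561
SNR_N = 1 * 15.13561 = 15.13561
1/(1 + SNR_N) = 1/16.13561 = 0.0619747
Pd = (1e-6)^0.0619747 = 0.42477
Pd = 42.5%

42.5%


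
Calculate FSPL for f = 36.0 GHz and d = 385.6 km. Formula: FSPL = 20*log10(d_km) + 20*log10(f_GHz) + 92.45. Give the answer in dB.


20*log10(385.6) = 51.72
20*log10(36.0) = 31.13
FSPL = 175.3 dB

175.3 dB


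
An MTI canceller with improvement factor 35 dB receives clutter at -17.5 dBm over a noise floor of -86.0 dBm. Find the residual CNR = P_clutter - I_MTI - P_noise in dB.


CNR = -17.5 - 35 - (-86.0) = 33.5 dB

33.5 dB


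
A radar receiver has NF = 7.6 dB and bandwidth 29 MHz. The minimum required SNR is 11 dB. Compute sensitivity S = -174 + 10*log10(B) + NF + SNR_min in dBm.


10*log10(29000000.0) = 74.62
S = -174 + 74.62 + 7.6 + 11 = -80.8 dBm

-80.8 dBm


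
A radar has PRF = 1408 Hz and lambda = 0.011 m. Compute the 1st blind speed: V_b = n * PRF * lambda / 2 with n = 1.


V_blind = 1 * 1408 * 0.011 / 2 = 7.7 m/s

7.7 m/s


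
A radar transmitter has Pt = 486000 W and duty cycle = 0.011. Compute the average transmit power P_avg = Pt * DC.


P_avg = 486000 * 0.011 = 5346.0 W

5346.0 W


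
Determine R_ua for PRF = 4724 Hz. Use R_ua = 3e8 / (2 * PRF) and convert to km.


R_ua = 3e8 / (2 * 4724) = 31752.8 m = 31.8 km

31.8 km


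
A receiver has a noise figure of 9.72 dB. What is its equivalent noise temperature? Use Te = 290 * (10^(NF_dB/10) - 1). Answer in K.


NF_lin = 10^(9.72/10) = 9.37562
Te = 290 * (9.37562 - 1) = 2428.9 K

2428.9 K


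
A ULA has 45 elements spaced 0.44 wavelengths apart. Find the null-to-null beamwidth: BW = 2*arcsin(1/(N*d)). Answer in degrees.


1/(N*d) = 1/(45*0.44) = 0.050505
BW = 2*arcsin(0.050505) = 5.8 degrees

5.8 degrees


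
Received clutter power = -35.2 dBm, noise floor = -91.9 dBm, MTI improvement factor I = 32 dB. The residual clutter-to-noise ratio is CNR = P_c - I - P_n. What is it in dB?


CNR = -35.2 - 32 - (-91.9) = 24.7 dB

24.7 dB


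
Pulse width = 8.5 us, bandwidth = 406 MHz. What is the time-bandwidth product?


TBP = 8.5 * 406 = 3451.0

3451.0


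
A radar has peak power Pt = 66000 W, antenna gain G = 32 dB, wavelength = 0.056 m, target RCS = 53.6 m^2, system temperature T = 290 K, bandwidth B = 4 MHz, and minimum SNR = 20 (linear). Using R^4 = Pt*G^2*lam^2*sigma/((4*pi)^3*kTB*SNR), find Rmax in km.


G_lin = 10^(32/10) = 1584.893192
R^4 = 66000 * 1584.893192^2 * 0.056^2 * 53.6 / ((4*pi)^3 * 1.38e-23 * 290 * 4000000.0 * 20)
R^4 = 4.3862e19 m^4
R_max = (4.3862e19)^(1/4) = 81380.8 m = 81.4 km

81.4 km


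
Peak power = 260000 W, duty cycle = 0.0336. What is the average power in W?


P_avg = 260000 * 0.0336 = 8736.0 W

8736.0 W


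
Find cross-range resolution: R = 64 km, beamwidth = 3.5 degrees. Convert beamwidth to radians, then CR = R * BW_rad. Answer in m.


BW_rad = 0.061086524
CR = 64000 * 0.061086524 = 3909.5 m

3909.5 m


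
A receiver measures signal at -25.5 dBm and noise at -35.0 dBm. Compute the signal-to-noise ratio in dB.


SNR = -25.5 - (-35.0) = 9.5 dB

9.5 dB


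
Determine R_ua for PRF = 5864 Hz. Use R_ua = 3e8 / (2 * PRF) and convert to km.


R_ua = 3e8 / (2 * 5864) = 25579.8 m = 25.6 km

25.6 km


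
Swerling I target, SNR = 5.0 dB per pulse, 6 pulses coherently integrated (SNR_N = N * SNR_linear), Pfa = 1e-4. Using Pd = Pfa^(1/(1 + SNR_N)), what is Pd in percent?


SNR_lin = 10^(5.0/10) = 3.16228
SNR_N = 6 * 3.16228 = 18.97368
1/(1 + SNR_N) = 1/19.97368 = 0.0500659
Pd = (1e-4)^0.0500659 = 0.63057
Pd = 63.1%

63.1%


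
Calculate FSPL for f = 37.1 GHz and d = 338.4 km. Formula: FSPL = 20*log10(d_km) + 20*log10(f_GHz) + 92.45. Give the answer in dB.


20*log10(338.4) = 50.59
20*log10(37.1) = 31.39
FSPL = 174.4 dB

174.4 dB


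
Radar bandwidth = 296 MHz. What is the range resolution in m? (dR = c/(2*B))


dR = 3e8 / (2 * 296000000.0) = 0.51 m

0.51 m


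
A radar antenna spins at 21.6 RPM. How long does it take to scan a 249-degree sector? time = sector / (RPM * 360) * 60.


t = 249 / (21.6 * 360) * 60 = 1.92 s

1.92 s


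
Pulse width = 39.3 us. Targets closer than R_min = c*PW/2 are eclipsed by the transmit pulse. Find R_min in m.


R_min = 3e8 * 39.3e-6 / 2 = 5895.0 m

5895.0 m


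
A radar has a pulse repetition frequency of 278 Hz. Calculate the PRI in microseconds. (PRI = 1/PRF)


PRI = 1/278 = 0.0035971223 s = 3597.1 us

3597.1 us


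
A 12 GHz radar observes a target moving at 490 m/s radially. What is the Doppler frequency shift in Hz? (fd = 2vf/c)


fd = 2 * 490 * 12000000000.0 / 3e8 = 39200.0 Hz

39200.0 Hz


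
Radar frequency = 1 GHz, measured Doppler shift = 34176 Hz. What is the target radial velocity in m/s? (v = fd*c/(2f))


v = 34176 * 3e8 / (2 * 1000000000.0) = 5126.4 m/s

5126.4 m/s


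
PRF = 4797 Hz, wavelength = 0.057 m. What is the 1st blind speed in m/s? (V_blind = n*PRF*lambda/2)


V_blind = 1 * 4797 * 0.057 / 2 = 136.7 m/s

136.7 m/s


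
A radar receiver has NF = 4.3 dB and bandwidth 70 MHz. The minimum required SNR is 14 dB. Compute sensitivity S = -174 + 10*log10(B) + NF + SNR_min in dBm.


10*log10(70000000.0) = 78.45
S = -174 + 78.45 + 4.3 + 14 = -77.2 dBm

-77.2 dBm


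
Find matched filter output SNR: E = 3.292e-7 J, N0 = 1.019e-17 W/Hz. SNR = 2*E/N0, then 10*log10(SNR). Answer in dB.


SNR_lin = 2 * 3.292e-7 / 1.019e-17 = 6.461e10
SNR_dB = 10*log10(6.461e10) = 108.1 dB

108.1 dB


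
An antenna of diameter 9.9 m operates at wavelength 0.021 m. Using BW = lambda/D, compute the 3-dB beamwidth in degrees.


BW_rad = 0.021 / 9.9 = 0.002121
BW_deg = 0.12 degrees

0.12 degrees


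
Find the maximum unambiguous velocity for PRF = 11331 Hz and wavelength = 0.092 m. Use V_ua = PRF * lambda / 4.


V_ua = 11331 * 0.092 / 4 = 260.6 m/s

260.6 m/s


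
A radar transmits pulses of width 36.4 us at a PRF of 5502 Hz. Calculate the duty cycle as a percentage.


DC = 36.4e-6 * 5502 * 100 = 20.03%

20.03%


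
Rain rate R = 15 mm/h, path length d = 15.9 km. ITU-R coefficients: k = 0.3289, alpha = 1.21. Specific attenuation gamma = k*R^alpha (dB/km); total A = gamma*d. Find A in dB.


gamma = 0.3289 * 15^1.21 = 8.71233 dB/km
A = 8.71233 * 15.9 = 138.53 dB

138.53 dB


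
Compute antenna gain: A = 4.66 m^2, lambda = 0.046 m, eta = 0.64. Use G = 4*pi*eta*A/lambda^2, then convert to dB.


G_linear = 4*pi*0.64*4.66/0.046^2 = 17711.69
G_dB = 10*log10(17711.69) = 42.5 dB

42.5 dB


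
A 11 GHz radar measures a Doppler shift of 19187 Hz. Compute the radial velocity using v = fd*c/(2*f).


v = 19187 * 3e8 / (2 * 11000000000.0) = 261.6 m/s

261.6 m/s


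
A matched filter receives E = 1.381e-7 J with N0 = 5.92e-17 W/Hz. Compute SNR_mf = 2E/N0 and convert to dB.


SNR_lin = 2 * 1.381e-7 / 5.92e-17 = 4.666e9
SNR_dB = 10*log10(4.666e9) = 96.7 dB

96.7 dB


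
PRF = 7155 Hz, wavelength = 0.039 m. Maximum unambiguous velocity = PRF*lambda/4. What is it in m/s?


V_ua = 7155 * 0.039 / 4 = 69.8 m/s

69.8 m/s


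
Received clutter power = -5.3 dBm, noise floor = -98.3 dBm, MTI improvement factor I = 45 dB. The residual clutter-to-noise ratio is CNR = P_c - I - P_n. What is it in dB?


CNR = -5.3 - 45 - (-98.3) = 48.0 dB

48.0 dB


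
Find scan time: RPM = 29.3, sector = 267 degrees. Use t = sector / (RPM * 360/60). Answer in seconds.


t = 267 / (29.3 * 360) * 60 = 1.52 s

1.52 s


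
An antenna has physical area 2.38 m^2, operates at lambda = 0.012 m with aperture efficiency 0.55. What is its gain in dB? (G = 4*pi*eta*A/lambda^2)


G_linear = 4*pi*0.55*2.38/0.012^2 = 114231.8
G_dB = 10*log10(114231.8) = 50.6 dB

50.6 dB


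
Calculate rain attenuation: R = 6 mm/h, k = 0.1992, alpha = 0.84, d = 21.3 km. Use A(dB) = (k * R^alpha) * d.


gamma = 0.1992 * 6^0.84 = 0.897297 dB/km
A = 0.897297 * 21.3 = 19.11 dB

19.11 dB


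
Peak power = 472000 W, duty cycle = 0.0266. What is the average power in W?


P_avg = 472000 * 0.0266 = 12555.2 W

12555.2 W


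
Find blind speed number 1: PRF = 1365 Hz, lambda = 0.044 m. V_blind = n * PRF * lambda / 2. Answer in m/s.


V_blind = 1 * 1365 * 0.044 / 2 = 30.0 m/s

30.0 m/s


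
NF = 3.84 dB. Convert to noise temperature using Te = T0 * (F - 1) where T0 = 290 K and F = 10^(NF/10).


NF_lin = 10^(3.84/10) = 2.421029
Te = 290 * (2.421029 - 1) = 412.1 K

412.1 K


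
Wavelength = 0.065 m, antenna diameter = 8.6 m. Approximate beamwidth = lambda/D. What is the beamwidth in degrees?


BW_rad = 0.065 / 8.6 = 0.007558
BW_deg = 0.43 degrees

0.43 degrees


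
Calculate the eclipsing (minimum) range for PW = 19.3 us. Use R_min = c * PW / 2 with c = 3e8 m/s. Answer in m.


R_min = 3e8 * 19.3e-6 / 2 = 2895.0 m

2895.0 m


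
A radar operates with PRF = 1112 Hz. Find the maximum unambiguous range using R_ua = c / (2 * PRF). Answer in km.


R_ua = 3e8 / (2 * 1112) = 134892.1 m = 134.9 km

134.9 km


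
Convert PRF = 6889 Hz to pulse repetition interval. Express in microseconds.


PRI = 1/6889 = 0.0001451589 s = 145.2 us

145.2 us


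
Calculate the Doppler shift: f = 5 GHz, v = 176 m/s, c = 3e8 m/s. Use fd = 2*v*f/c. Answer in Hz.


fd = 2 * 176 * 5000000000.0 / 3e8 = 5866.7 Hz

5866.7 Hz


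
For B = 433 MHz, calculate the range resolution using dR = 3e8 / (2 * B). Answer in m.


dR = 3e8 / (2 * 433000000.0) = 0.35 m

0.35 m


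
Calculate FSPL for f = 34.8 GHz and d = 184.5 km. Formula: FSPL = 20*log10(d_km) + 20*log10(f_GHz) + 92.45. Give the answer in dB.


20*log10(184.5) = 45.32
20*log10(34.8) = 30.83
FSPL = 168.6 dB

168.6 dB


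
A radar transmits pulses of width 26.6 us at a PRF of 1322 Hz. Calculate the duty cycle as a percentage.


DC = 26.6e-6 * 1322 * 100 = 3.52%

3.52%


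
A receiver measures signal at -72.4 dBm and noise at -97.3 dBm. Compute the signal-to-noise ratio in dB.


SNR = -72.4 - (-97.3) = 24.9 dB

24.9 dB


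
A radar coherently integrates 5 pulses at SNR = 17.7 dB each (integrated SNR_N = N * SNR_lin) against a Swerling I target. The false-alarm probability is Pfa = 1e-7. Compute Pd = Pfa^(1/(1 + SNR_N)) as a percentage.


SNR_lin = 10^(17.7/10) = 58.88437
SNR_N = 5 * 58.88437 = 294.42185
1/(1 + SNR_N) = 1/295.42185 = 0.003385
Pd = (1e-7)^0.003385 = 0.9469
Pd = 94.7%

94.7%


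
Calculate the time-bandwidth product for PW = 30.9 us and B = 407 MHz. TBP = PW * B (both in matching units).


TBP = 30.9 * 407 = 12576.3

12576.3


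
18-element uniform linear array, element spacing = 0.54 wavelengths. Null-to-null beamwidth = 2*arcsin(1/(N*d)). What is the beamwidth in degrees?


1/(N*d) = 1/(18*0.54) = 0.102881
BW = 2*arcsin(0.102881) = 11.8 degrees

11.8 degrees


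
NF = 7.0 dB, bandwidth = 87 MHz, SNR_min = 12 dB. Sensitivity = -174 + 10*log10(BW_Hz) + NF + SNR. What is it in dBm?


10*log10(87000000.0) = 79.4
S = -174 + 79.4 + 7.0 + 12 = -75.6 dBm

-75.6 dBm


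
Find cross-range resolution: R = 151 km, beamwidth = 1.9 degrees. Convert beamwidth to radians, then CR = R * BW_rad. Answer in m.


BW_rad = 0.033161256
CR = 151000 * 0.033161256 = 5007.3 m

5007.3 m


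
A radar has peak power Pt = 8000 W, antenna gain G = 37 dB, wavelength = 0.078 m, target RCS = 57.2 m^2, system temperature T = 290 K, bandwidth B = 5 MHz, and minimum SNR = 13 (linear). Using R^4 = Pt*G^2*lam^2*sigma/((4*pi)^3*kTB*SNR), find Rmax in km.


G_lin = 10^(37/10) = 5011.872336
R^4 = 8000 * 5011.872336^2 * 0.078^2 * 57.2 / ((4*pi)^3 * 1.38e-23 * 290 * 5000000.0 * 13)
R^4 = 1.35474e20 m^4
R_max = (1.35474e20)^(1/4) = 107885.7 m = 107.9 km

107.9 km


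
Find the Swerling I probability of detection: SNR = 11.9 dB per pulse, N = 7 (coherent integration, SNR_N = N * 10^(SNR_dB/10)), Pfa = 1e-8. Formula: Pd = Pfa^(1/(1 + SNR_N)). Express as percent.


SNR_lin = 10^(11.9/10) = 15.48817
SNR_N = 7 * 15.48817 = 108.41719
1/(1 + SNR_N) = 1/109.41719 = 0.0091393
Pd = (1e-8)^0.0091393 = 0.84506
Pd = 84.5%

84.5%


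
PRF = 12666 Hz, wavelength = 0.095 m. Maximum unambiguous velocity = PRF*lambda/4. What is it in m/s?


V_ua = 12666 * 0.095 / 4 = 300.8 m/s

300.8 m/s


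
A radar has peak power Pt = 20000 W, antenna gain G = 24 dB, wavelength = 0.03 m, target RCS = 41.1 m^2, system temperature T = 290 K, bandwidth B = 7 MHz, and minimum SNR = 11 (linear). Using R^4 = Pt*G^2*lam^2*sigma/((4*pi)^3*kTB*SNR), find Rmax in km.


G_lin = 10^(24/10) = 251.188643
R^4 = 20000 * 251.188643^2 * 0.03^2 * 41.1 / ((4*pi)^3 * 1.38e-23 * 290 * 7000000.0 * 11)
R^4 = 7.63338e16 m^4
R_max = (7.63338e16)^(1/4) = 16621.8 m = 16.6 km

16.6 km


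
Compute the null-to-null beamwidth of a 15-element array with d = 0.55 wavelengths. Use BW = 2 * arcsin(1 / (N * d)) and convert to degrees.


1/(N*d) = 1/(15*0.55) = 0.121212
BW = 2*arcsin(0.121212) = 13.9 degrees

13.9 degrees


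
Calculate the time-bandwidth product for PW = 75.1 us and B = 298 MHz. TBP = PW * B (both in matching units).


TBP = 75.1 * 298 = 22379.8

22379.8


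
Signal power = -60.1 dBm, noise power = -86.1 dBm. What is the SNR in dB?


SNR = -60.1 - (-86.1) = 26.0 dB

26.0 dB


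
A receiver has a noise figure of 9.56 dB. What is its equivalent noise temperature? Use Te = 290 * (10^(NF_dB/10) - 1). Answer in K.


NF_lin = 10^(9.56/10) = 9.036495
Te = 290 * (9.036495 - 1) = 2330.6 K

2330.6 K


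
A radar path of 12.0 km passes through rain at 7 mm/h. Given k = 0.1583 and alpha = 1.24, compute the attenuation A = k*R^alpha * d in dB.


gamma = 0.1583 * 7^1.24 = 1.767675 dB/km
A = 1.767675 * 12.0 = 21.21 dB

21.21 dB


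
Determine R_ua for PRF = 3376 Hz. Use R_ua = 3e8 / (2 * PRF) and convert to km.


R_ua = 3e8 / (2 * 3376) = 44431.3 m = 44.4 km

44.4 km


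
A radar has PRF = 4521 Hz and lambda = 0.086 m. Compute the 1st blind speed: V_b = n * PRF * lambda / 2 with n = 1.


V_blind = 1 * 4521 * 0.086 / 2 = 194.4 m/s

194.4 m/s


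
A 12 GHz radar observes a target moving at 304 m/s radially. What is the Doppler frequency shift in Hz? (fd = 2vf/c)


fd = 2 * 304 * 12000000000.0 / 3e8 = 24320.0 Hz

24320.0 Hz


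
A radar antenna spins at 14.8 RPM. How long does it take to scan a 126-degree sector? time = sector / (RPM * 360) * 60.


t = 126 / (14.8 * 360) * 60 = 1.42 s

1.42 s


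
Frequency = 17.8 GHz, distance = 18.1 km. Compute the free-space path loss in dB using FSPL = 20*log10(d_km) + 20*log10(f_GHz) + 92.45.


20*log10(18.1) = 25.15
20*log10(17.8) = 25.01
FSPL = 142.6 dB

142.6 dB


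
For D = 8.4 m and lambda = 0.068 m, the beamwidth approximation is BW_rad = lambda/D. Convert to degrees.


BW_rad = 0.068 / 8.4 = 0.008095
BW_deg = 0.46 degrees

0.46 degrees
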